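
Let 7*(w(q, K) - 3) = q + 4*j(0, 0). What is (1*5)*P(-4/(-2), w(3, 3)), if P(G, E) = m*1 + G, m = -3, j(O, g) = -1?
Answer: -5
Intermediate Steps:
w(q, K) = 17/7 + q/7 (w(q, K) = 3 + (q + 4*(-1))/7 = 3 + (q - 4)/7 = 3 + (-4 + q)/7 = 3 + (-4/7 + q/7) = 17/7 + q/7)
P(G, E) = -3 + G (P(G, E) = -3*1 + G = -3 + G)
(1*5)*P(-4/(-2), w(3, 3)) = (1*5)*(-3 - 4/(-2)) = 5*(-3 - 4*(-½)) = 5*(-3 + 2) = 5*(-1) = -5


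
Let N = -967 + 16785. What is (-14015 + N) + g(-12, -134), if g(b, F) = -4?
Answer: 1799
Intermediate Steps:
N = 15818
(-14015 + N) + g(-12, -134) = (-14015 + 15818) - 4 = 1803 - 4 = 1799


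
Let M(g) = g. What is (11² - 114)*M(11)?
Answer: 77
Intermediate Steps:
(11² - 114)*M(11) = (11² - 114)*11 = (121 - 114)*11 = 7*11 = 77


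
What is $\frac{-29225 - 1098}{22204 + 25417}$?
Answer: $- \frac{30323}{47621} \approx -0.63676$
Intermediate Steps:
$\frac{-29225 - 1098}{22204 + 25417} = - \frac{30323}{47621}$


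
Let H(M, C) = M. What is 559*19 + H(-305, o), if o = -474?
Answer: 10316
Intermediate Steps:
559*19 + H(-305, o) = 559*19 - 305 = 10621 - 305 = 10316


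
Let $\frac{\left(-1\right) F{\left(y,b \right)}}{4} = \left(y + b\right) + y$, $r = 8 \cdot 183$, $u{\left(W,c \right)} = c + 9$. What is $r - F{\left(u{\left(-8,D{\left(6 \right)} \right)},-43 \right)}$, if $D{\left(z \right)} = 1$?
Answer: $1372$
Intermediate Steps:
$u{\left(W,c \right)} = 9 + c$
$r = 1464$
$F{\left(y,b \right)} = - 8 y - 4 b$ ($F{\left(y,b \right)} = - 4 \left(\left(y + b\right) + y\right) = - 4 \left(\left(b + y\right) + y\right) = - 4 \left(b + 2 y\right) = - 8 y - 4 b$)
$r - F{\left(u{\left(-8,D{\left(6 \right)} \right)},-43 \right)} = 1464 - \left(- 8 \left(9 + 1\right) - -172\right) = 1464 - \left(\left(-8\right) 10 + 172\right) = 1464 - \left(-80 + 172\right) = 1464 - 92 = 1372$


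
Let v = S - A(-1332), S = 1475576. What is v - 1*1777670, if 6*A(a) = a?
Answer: -301872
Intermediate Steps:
A(a) = a/6
v = 1475798 (v = 1475576 - (-1332)/6 = 1475576 - 1*(-222) = 1475576 + 222 = 1475798)
v - 1*1777670 = 1475798 - 1*1777670 = 1475798 - 1777670 = -301872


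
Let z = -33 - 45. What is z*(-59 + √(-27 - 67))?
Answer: 4602 - 78*I*√94 ≈ 4602.0 - 756.24*I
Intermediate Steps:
z = -78
z*(-59 + √(-27 - 67)) = -78*(-59 + √(-27 - 67)) = -78*(-59 + √(-94)) = -78*(-59 + I*√94) = 4602 - 78*I*√94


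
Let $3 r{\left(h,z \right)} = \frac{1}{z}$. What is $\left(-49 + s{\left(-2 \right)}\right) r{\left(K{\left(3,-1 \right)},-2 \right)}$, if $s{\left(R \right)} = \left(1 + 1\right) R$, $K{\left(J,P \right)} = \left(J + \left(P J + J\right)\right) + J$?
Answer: $\frac{53}{6} \approx 8.8333$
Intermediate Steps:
$K{\left(J,P \right)} = 3 J + J P$ ($K{\left(J,P \right)} = \left(J + \left(J P + J\right)\right) + J = \left(J + \left(J + J P\right)\right) + J = \left(2 J + J P\right) + J = 3 J + J P$)
$s{\left(R \right)} = 2 R$
$r{\left(h,z \right)} = \frac{1}{3 z}$
$\left(-49 + s{\left(-2 \right)}\right) r{\left(K{\left(3,-1 \right)},-2 \right)} = \left(-49 + 2 \left(-2\right)\right) \frac{1}{3 \left(-2\right)} = \left(-49 - 4\right) \frac{1}{3} \left(- \frac{1}{2}\right) = \left(-53\right) \left(- \frac{1}{6}\right) = \frac{53}{6}$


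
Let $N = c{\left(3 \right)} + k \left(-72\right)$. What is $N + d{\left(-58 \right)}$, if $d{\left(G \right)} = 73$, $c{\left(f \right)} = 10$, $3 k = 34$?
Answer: $-733$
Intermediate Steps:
$k = \frac{34}{3}$ ($k = \frac{1}{3} \cdot 34 = \frac{34}{3} \approx 11.333$)
$N = -806$ ($N = 10 + \frac{34}{3} \left(-72\right) = 10 - 816 = -806$)
$N + d{\left(-58 \right)} = -806 + 73 = -733$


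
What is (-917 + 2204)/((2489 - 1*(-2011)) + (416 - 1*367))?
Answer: 1287/4549 ≈ 0.28292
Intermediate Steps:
(-917 + 2204)/((2489 - 1*(-2011)) + (416 - 1*367)) = 1287/((2489 + 2011) + (416 - 367)) = 1287/(4500 + 49) = 1287/4549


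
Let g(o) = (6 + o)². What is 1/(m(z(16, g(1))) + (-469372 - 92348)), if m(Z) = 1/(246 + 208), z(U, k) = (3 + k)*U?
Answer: -454/255020879 ≈ -1.7802e-6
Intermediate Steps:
z(U, k) = U*(3 + k)
m(Z) = 1/454
1/(m(z(16, g(1))) + (-469372 - 92348)) = 1/(1/454 + (-469372 - 92348)) = 1/(1/454 - 561720) = 1/(-255020879/454) = -454/255020879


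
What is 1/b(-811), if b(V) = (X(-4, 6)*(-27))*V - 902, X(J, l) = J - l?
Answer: -1/219872 ≈ -4.5481e-6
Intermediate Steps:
b(V) = -902 + 270*V (b(V) = ((-4 - 1*6)*(-27))*V - 902 = ((-4 - 6)*(-27))*V - 902 = (-10*(-27))*V - 902 = 270*V - 902 = -902 + 270*V)
1/b(-811) = 1/(-902 + 270*(-811)) = 1/(-902 - 218970) = 1/(-219872) = -1/219872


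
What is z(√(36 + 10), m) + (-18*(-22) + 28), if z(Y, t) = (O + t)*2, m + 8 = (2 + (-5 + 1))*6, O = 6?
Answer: 396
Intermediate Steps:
m = -20 (m = -8 + (2 + (-5 + 1))*6 = -8 + (2 - 4)*6 = -8 - 2*6 = -8 - 12 = -20)
z(Y, t) = 12 + 2*t (z(Y, t) = (6 + t)*2 = 12 + 2*t)
z(√(36 + 10), m) + (-18*(-22) + 28) = (12 + 2*(-20)) + (-18*(-22) + 28) = (12 - 40) + (396 + 28) = -28 + 424 = 396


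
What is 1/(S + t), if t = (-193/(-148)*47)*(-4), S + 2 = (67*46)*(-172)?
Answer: -37/19622993 ≈ -1.8855e-6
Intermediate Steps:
S = -530106 (S = -2 + (67*46)*(-172) = -2 + 3082*(-172) = -2 - 530104 = -530106)
t = -9071/37 (t = (-193*(-1/148)*47)*(-4) = ((193/148)*47)*(-4) = (9071/148)*(-4) = -9071/37 ≈ -245.16)
1/(S + t) = 1/(-530106 - 9071/37) = 1/(-19622993/37) = -37/19622993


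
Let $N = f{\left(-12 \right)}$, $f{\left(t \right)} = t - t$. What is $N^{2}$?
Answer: $0$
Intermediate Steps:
$f{\left(t \right)} = 0$
$N = 0$
$N^{2} = 0^{2} = 0$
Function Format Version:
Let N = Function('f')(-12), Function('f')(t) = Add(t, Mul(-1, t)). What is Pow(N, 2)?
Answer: 0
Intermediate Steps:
Function('f')(t) = 0
N = 0
Pow(N, 2) = Pow(0, 2) = 0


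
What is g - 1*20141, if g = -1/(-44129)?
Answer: -888802188/44129 ≈ -20141.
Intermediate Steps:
g = 1/44129 (g = -1*(-1/44129) = 1/44129 ≈ 2.2661e-5)
g - 1*20141 = 1/44129 - 1*20141 = 1/44129 - 20141 = -888802188/44129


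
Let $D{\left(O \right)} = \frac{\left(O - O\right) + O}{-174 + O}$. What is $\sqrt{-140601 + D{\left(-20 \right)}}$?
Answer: $\frac{i \sqrt{1322913839}}{97} \approx 374.97 i$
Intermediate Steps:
$D{\left(O \right)} = \frac{O}{-174 + O}$ ($D{\left(O \right)} = \frac{0 + O}{-174 + O} = \frac{O}{-174 + O}$)
$\sqrt{-140601 + D{\left(-20 \right)}} = \sqrt{-140601 - \frac{20}{-174 - 20}} = \sqrt{-140601 - \frac{20}{-194}} = \sqrt{-140601 - - \frac{10}{97}} = \sqrt{-140601 + \frac{10}{97}} = \sqrt{- \frac{13638287}{97}} = \frac{i \sqrt{1322913839}}{97}$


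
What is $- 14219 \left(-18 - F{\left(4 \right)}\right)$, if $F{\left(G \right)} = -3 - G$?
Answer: $156409$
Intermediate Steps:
$- 14219 \left(-18 - F{\left(4 \right)}\right) = - 14219 \left(-18 - \left(-3 - 4\right)\right) = - 14219 \left(-18 - -7\right) = - 14219 \left(-18 + 7\right) = \left(-14219\right) \left(-11\right) = 156409$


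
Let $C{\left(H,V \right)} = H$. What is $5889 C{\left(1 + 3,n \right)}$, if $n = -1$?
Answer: $23556$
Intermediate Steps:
$5889 C{\left(1 + 3,n \right)} = 5889 \left(1 + 3\right) = 5889 \cdot 4 = 23556$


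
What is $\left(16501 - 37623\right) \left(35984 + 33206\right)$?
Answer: $-1461431180$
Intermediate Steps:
$\left(16501 - 37623\right) \left(35984 + 33206\right) = \left(-21122\right) 69190 = -1461431180$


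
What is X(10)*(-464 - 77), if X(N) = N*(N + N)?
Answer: -108200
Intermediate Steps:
X(N) = 2*N**2 (X(N) = N*(2*N) = 2*N**2)
X(10)*(-464 - 77) = (2*10**2)*(-464 - 77) = (2*100)*(-541) = 200*(-541) = -108200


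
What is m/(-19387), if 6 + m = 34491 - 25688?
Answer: -8797/19387 ≈ -0.45376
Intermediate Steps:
m = 8797 (m = -6 + (34491 - 25688) = -6 + 8803 = 8797)
m/(-19387) = 8797/(-19387) = 8797*(-1/19387) = -8797/19387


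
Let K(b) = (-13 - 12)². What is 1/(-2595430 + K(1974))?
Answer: -1/2594805 ≈ -3.8539e-7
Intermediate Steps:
K(b) = 625 (K(b) = (-25)² = 625)
1/(-2595430 + K(1974)) = 1/(-2595430 + 625) = 1/(-2594805) = -1/2594805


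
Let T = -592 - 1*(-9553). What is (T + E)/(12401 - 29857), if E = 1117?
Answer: -5039/8728 ≈ -0.57734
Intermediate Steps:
T = 8961 (T = -592 + 9553 = 8961)
(T + E)/(12401 - 29857) = (8961 + 1117)/(12401 - 29857) = 10078/(-17456) = 10078*(-1/17456) = -5039/8728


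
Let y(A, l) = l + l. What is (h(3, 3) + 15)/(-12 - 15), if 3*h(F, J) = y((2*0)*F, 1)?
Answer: -47/81 ≈ -0.58025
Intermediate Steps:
y(A, l) = 2*l
h(F, J) = ⅔ (h(F, J) = (2*1)/3 = (⅓)*2 = ⅔)
(h(3, 3) + 15)/(-12 - 15) = (⅔ + 15)/(-12 - 15) = (47/3)/(-27) = -1/27*47/3 = -47/81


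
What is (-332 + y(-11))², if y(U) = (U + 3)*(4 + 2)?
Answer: 144400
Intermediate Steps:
y(U) = 18 + 6*U (y(U) = (3 + U)*6 = 18 + 6*U)
(-332 + y(-11))² = (-332 + (18 + 6*(-11)))² = (-332 + (18 - 66))² = (-332 - 48)² = (-380)² = 144400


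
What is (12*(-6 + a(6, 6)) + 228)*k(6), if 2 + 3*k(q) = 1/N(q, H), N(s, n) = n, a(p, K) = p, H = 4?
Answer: -133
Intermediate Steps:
k(q) = -7/12 (k(q) = -⅔ + (⅓)/4 = -⅔ + (⅓)*(¼) = -⅔ + 1/12 = -7/12)
(12*(-6 + a(6, 6)) + 228)*k(6) = (12*(-6 + 6) + 228)*(-7/12) = (12*0 + 228)*(-7/12) = (0 + 228)*(-7/12) = 228*(-7/12) = -133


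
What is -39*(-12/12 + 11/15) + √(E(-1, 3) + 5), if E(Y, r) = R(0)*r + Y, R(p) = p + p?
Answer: 62/5 ≈ 12.400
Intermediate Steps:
R(p) = 2*p
E(Y, r) = Y (E(Y, r) = (2*0)*r + Y = 0*r + Y = 0 + Y = Y)
-39*(-12/12 + 11/15) + √(E(-1, 3) + 5) = -39*(-12/12 + 11/15) + √(-1 + 5) = -39*(-12*1/12 + 11*(1/15)) + √4 = -39*(-1 + 11/15) + 2 = -39*(-4/15) + 2 = 52/5 + 2 = 62/5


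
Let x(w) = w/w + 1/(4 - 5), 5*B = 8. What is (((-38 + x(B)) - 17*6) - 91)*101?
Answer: -23331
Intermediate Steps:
B = 8/5 (B = (⅕)*8 = 8/5 ≈ 1.6000)
x(w) = 0 (x(w) = 1 + 1/(-1) = 1 + 1*(-1) = 1 - 1 = 0)
(((-38 + x(B)) - 17*6) - 91)*101 = (((-38 + 0) - 17*6) - 91)*101 = ((-38 - 102) - 91)*101 = (-140 - 91)*101 = -231*101 = -23331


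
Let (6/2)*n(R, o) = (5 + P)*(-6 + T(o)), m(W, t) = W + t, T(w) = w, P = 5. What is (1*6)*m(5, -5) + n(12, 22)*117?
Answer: 6240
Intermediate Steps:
n(R, o) = -20 + 10*o/3 (n(R, o) = ((5 + 5)*(-6 + o))/3 = (10*(-6 + o))/3 = (-60 + 10*o)/3 = -20 + 10*o/3)
(1*6)*m(5, -5) + n(12, 22)*117 = (1*6)*(5 - 5) + (-20 + (10/3)*22)*117 = 6*0 + (-20 + 220/3)*117 = 0 + (160/3)*117 = 0 + 6240 = 6240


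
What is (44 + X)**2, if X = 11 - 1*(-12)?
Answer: 4489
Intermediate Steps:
X = 23 (X = 11 + 12 = 23)
(44 + X)**2 = (44 + 23)**2 = 67**2 = 4489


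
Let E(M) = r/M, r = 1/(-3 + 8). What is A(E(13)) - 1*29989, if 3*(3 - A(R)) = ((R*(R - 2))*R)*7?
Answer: -8234904949/274625 ≈ -29986.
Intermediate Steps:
r = ⅕ (r = 1/5 = ⅕ ≈ 0.20000)
E(M) = 1/(5*M)
A(R) = 3 - 7*R²*(-2 + R)/3 (A(R) = 3 - (R*(R - 2))*R*7/3 = 3 - (R*(-2 + R))*R*7/3 = 3 - R²*(-2 + R)*7/3 = 3 - 7*R²*(-2 + R)/3)
A(E(13)) - 1*29989 = (3 - 7*((⅕)/13)³/3 + 14*((⅕)/13)²/3) - 1*29989 = (3 - 7*((⅕)*(1/13))³/3 + 14*((⅕)*(1/13))²/3) - 29989 = (3 - 7*(1/65)³/3 + 14*(1/65)²/3) - 29989 = (3 - 7/3*1/274625 + (14/3)*(1/4225)) - 29989 = (3 - 7/823875 + 14/12675) - 29989 = 824176/274625 - 29989 = -8234904949/274625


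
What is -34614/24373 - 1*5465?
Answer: -133233059/24373 ≈ -5466.4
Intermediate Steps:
-34614/24373 - 1*5465 = -34614*1/24373 - 5465 = -34614/24373 - 5465 = -133233059/24373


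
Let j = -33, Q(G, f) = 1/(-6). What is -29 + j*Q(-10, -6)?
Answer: -47/2 ≈ -23.500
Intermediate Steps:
Q(G, f) = -⅙
-29 + j*Q(-10, -6) = -29 - 33*(-⅙) = -29 + 11/2 = -47/2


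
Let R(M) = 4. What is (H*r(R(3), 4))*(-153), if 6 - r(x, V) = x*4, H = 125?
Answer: 191250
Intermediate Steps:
r(x, V) = 6 - 4*x (r(x, V) = 6 - x*4 = 6 - 4*x)
(H*r(R(3), 4))*(-153) = (125*(6 - 4*4))*(-153) = (125*(6 - 16))*(-153) = (125*(-10))*(-153) = -1250*(-153) = 191250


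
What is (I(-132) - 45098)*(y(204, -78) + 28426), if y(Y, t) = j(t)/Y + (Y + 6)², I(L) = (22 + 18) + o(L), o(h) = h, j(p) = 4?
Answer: -167149992130/51 ≈ -3.2775e+9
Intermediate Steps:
I(L) = 40 + L (I(L) = (22 + 18) + L = 40 + L)
y(Y, t) = (6 + Y)² + 4/Y (y(Y, t) = 4/Y + (Y + 6)² = 4/Y + (6 + Y)² = (6 + Y)² + 4/Y)
(I(-132) - 45098)*(y(204, -78) + 28426) = ((40 - 132) - 45098)*(((6 + 204)² + 4/204) + 28426) = (-92 - 45098)*((210² + 4*(1/204)) + 28426) = -45190*((44100 + 1/51) + 28426) = -45190*(2249101/51 + 28426) = -45190*3698827/51 = -167149992130/51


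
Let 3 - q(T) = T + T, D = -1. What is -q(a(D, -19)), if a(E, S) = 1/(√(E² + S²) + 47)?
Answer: -5447/1847 - 2*√362/1847 ≈ -2.9697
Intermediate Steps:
a(E, S) = 1/(47 + √(E² + S²))
q(T) = 3 - 2*T (q(T) = 3 - (T + T) = 3 - 2*T)
-q(a(D, -19)) = -(3 - 2/(47 + √((-1)² + (-19)²))) = -(3 - 2/(47 + √(1 + 361))) = -(3 - 2/(47 + √362)) = -3 + 2/(47 + √362)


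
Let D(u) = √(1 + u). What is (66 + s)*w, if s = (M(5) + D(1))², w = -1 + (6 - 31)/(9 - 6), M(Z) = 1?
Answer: -644 - 56*√2/3 ≈ -670.40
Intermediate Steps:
w = -28/3 (w = -1 - 25/3 = -28/3 ≈ -9.3333)
s = (1 + √2)² (s = (1 + √(1 + 1))² = (1 + √2)² ≈ 5.8284)
(66 + s)*w = (66 + (1 + √2)²)*(-28/3) = -616 - 28*(1 + √2)²/3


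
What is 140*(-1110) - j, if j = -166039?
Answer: 10639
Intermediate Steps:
140*(-1110) - j = 140*(-1110) - 1*(-166039) = -155400 + 166039 = 10639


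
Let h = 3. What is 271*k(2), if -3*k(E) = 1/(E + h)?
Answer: -271/15 ≈ -18.067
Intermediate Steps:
k(E) = -1/(3*(3 + E)) (k(E) = -1/(3*(E + 3)) = -1/(3*(3 + E)))
271*k(2) = 271*(-1/(9 + 3*2)) = 271*(-1/(9 + 6)) = 271*(-1/15) = -271/15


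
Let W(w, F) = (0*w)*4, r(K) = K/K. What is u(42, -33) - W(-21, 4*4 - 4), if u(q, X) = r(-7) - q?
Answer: -41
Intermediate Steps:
r(K) = 1
W(w, F) = 0 (W(w, F) = 0*4 = 0)
u(q, X) = 1 - q
u(42, -33) - W(-21, 4*4 - 4) = (1 - 1*42) - 1*0 = (1 - 42) + 0 = -41 + 0 = -41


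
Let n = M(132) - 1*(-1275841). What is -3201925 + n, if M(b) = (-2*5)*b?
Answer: -1927404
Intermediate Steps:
M(b) = -10*b
n = 1274521 (n = -10*132 - 1*(-1275841) = -1320 + 1275841 = 1274521)
-3201925 + n = -3201925 + 1274521 = -1927404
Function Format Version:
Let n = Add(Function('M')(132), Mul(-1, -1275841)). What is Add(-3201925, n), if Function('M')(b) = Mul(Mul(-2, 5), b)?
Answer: -1927404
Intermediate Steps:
Function('M')(b) = Mul(-10, b)
n = 1274521 (n = Add(Mul(-10, 132), Mul(-1, -1275841)) = Add(-1320, 1275841) = 1274521)
Add(-3201925, n) = Add(-3201925, 1274521) = -1927404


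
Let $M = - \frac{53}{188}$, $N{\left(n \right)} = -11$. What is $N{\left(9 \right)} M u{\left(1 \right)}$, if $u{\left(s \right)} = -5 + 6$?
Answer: $\frac{583}{188} \approx 3.1011$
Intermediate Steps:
$u{\left(s \right)} = 1$
$M = - \frac{53}{188}$ ($M = \left(-53\right) \frac{1}{188} = - \frac{53}{188} \approx -0.28191$)
$N{\left(9 \right)} M u{\left(1 \right)} = \left(-11\right) \left(- \frac{53}{188}\right) 1 = \frac{583}{188} \cdot 1 = \frac{583}{188}$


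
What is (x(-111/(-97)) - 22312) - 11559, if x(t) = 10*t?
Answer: -3284377/97 ≈ -33860.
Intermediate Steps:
(x(-111/(-97)) - 22312) - 11559 = (10*(-111/(-97)) - 22312) - 11559 = (10*(-111*(-1/97)) - 22312) - 11559 = (10*(111/97) - 22312) - 11559 = (1110/97 - 22312) - 11559 = -2163154/97 - 11559 = -3284377/97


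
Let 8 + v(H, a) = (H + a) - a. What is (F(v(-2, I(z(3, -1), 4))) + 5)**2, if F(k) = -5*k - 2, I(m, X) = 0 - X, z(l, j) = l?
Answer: 2809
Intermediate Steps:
I(m, X) = -X
v(H, a) = -8 + H (v(H, a) = -8 + ((H + a) - a) = -8 + H)
F(k) = -2 - 5*k
(F(v(-2, I(z(3, -1), 4))) + 5)**2 = ((-2 - 5*(-8 - 2)) + 5)**2 = ((-2 - 5*(-10)) + 5)**2 = ((-2 + 50) + 5)**2 = (48 + 5)**2 = 53**2 = 2809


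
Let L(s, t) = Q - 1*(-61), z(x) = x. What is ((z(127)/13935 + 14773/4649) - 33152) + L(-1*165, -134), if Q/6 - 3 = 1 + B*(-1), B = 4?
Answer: -2143554769987/64783815 ≈ -33088.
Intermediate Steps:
Q = 0 (Q = 18 + 6*(1 + 4*(-1)) = 18 + 6*(1 - 4) = 18 + 6*(-3) = 18 - 18 = 0)
L(s, t) = 61 (L(s, t) = 0 - 1*(-61) = 0 + 61 = 61)
((z(127)/13935 + 14773/4649) - 33152) + L(-1*165, -134) = ((127/13935 + 14773/4649) - 33152) + 61 = (206452178/64783815 - 33152) + 61 = -2147506582702/64783815 + 61 = -2143554769987/64783815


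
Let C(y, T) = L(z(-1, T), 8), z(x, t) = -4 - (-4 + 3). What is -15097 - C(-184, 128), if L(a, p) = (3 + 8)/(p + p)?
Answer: -241563/16 ≈ -15098.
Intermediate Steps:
z(x, t) = -3 (z(x, t) = -4 - 1*(-1) = -4 + 1 = -3)
L(a, p) = 11/(2*p) (L(a, p) = 11/((2*p)) = 11*(1/(2*p)) = 11/(2*p))
C(y, T) = 11/16 (C(y, T) = (11/2)/8 = (11/2)*(1/8) = 11/16)
-15097 - C(-184, 128) = -15097 - 1*11/16 = -15097 - 11/16 = -241563/16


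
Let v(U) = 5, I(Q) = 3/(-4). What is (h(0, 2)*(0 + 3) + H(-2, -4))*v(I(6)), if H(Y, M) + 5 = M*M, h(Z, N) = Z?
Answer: 55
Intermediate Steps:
H(Y, M) = -5 + M² (H(Y, M) = -5 + M*M = -5 + M²)
I(Q) = -¾ (I(Q) = 3*(-¼) = -¾)
(h(0, 2)*(0 + 3) + H(-2, -4))*v(I(6)) = (0*(0 + 3) + (-5 + (-4)²))*5 = (0*3 + (-5 + 16))*5 = (0 + 11)*5 = 11*5 = 55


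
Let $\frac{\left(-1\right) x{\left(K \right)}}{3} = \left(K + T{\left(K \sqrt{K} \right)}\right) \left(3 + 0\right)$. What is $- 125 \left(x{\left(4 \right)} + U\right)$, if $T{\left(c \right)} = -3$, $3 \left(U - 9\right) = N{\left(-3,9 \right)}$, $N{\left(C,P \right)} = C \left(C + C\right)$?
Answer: $-750$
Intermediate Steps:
$N{\left(C,P \right)} = 2 C^{2}$ ($N{\left(C,P \right)} = C 2 C = 2 C^{2}$)
$U = 15$ ($U = 9 + \frac{2 \left(-3\right)^{2}}{3} = 9 + \frac{2 \cdot 9}{3} = 9 + \frac{1}{3} \cdot 18 = 9 + 6 = 15$)
$x{\left(K \right)} = 27 - 9 K$ ($x{\left(K \right)} = - 3 \left(K - 3\right) \left(3 + 0\right) = - 3 \left(-3 + K\right) 3 = - 3 \left(-9 + 3 K\right) = 27 - 9 K$)
$- 125 \left(x{\left(4 \right)} + U\right) = - 125 \left(\left(27 - 36\right) + 15\right) = - 125 \left(-9 + 15\right) = \left(-125\right) 6 = -750$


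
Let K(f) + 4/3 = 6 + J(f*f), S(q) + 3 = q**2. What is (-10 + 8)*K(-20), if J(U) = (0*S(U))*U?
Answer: -28/3 ≈ -9.3333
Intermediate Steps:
S(q) = -3 + q**2
J(U) = 0 (J(U) = (0*(-3 + U**2))*U = 0*U = 0)
K(f) = 14/3 (K(f) = -4/3 + (6 + 0) = -4/3 + 6 = 14/3)
(-10 + 8)*K(-20) = (-10 + 8)*(14/3) = -2*14/3 = -28/3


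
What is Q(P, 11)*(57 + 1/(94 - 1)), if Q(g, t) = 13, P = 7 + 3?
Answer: 68926/93 ≈ 741.14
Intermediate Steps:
P = 10
Q(P, 11)*(57 + 1/(94 - 1)) = 13*(57 + 1/(94 - 1)) = 13*(57 + 1/93) = 13*(5302/93) = 68926/93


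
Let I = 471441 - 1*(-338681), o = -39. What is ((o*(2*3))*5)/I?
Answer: -585/405061 ≈ -0.0014442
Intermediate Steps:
I = 810122 (I = 471441 + 338681 = 810122)
((o*(2*3))*5)/I = (-78*3*5)/810122 = (-39*6*5)*(1/810122) = -234*5*(1/810122) = -1170*1/810122 = -585/405061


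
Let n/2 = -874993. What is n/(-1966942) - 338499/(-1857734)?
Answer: 1958408195891/1827027514714 ≈ 1.0719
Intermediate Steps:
n = -1749986 (n = 2*(-874993) = -1749986)
n/(-1966942) - 338499/(-1857734) = -1749986/(-1966942) - 338499/(-1857734) = -1749986*(-1/1966942) - 338499*(-1/1857734) = 874993/983471 + 338499/1857734 = 1958408195891/1827027514714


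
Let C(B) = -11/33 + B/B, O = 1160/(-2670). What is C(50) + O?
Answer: 62/267 ≈ 0.23221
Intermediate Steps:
O = -116/267 (O = 1160*(-1/2670) = -116/267 ≈ -0.43446)
C(B) = ⅔ (C(B) = -11*1/33 + 1 = -⅓ + 1 = ⅔)
C(50) + O = ⅔ - 116/267 = 62/267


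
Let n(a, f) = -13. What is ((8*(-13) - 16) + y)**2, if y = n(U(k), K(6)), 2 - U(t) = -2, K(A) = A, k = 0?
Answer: 17689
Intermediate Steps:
U(t) = 4 (U(t) = 2 - 1*(-2) = 2 + 2 = 4)
y = -13
((8*(-13) - 16) + y)**2 = ((8*(-13) - 16) - 13)**2 = ((-104 - 16) - 13)**2 = (-120 - 13)**2 = (-133)**2 = 17689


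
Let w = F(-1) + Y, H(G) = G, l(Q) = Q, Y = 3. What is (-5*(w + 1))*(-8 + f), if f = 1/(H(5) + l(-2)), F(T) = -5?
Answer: -115/3 ≈ -38.333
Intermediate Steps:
w = -2 (w = -5 + 3 = -2)
f = ⅓ (f = 1/(5 - 2) = 1/3 = ⅓ ≈ 0.33333)
(-5*(w + 1))*(-8 + f) = (-5*(-2 + 1))*(-8 + ⅓) = -5*(-1)*(-23/3) = 5*(-23/3) = -115/3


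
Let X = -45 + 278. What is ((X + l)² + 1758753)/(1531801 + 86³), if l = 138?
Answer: 1896394/2167857 ≈ 0.87478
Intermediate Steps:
X = 233
((X + l)² + 1758753)/(1531801 + 86³) = ((233 + 138)² + 1758753)/(1531801 + 86³) = (371² + 1758753)/(1531801 + 636056) = (137641 + 1758753)/2167857 = 1896394*(1/2167857) = 1896394/2167857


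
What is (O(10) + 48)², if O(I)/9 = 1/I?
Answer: 239121/100 ≈ 2391.2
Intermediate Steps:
O(I) = 9/I
(O(10) + 48)² = (9/10 + 48)² = (489/10)² = 239121/100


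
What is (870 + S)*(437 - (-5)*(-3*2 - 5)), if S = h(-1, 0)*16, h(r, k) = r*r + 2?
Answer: 350676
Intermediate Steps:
h(r, k) = 2 + r**2 (h(r, k) = r**2 + 2 = 2 + r**2)
S = 48 (S = (2 + (-1)**2)*16 = (2 + 1)*16 = 3*16 = 48)
(870 + S)*(437 - (-5)*(-3*2 - 5)) = (870 + 48)*(437 - (-5)*(-3*2 - 5)) = 918*(437 - (-5)*(-6 - 5)) = 918*(437 - (-5)*(-11)) = 918*(437 - 1*55) = 918*(437 - 55) = 918*382 = 350676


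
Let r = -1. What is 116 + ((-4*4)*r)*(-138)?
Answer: -2092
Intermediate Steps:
116 + ((-4*4)*r)*(-138) = 116 + (-4*4*(-1))*(-138) = 116 - 16*(-1)*(-138) = 116 + 16*(-138) = 116 - 2208 = -2092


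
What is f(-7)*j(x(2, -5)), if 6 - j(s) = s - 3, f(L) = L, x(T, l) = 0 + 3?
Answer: -42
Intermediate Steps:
x(T, l) = 3
j(s) = 9 - s (j(s) = 6 - (s - 3) = 6 - (-3 + s) = 6 + (3 - s) = 9 - s)
f(-7)*j(x(2, -5)) = -7*(9 - 1*3) = -7*(9 - 3) = -7*6 = -42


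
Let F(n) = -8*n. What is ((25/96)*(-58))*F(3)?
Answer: 725/2 ≈ 362.50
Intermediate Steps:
((25/96)*(-58))*F(3) = ((25/96)*(-58))*(-8*3) = ((25*(1/96))*(-58))*(-24) = ((25/96)*(-58))*(-24) = -725/48*(-24) = 725/2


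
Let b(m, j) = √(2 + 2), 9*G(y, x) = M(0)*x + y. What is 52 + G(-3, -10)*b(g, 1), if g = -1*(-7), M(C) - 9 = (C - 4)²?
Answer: -38/9 ≈ -4.2222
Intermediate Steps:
M(C) = 9 + (-4 + C)² (M(C) = 9 + (C - 4)² = 9 + (-4 + C)²)
g = 7
G(y, x) = y/9 + 25*x/9 (G(y, x) = ((9 + (-4 + 0)²)*x + y)/9 = ((9 + (-4)²)*x + y)/9 = ((9 + 16)*x + y)/9 = (25*x + y)/9 = (y + 25*x)/9 = y/9 + 25*x/9)
b(m, j) = 2 (b(m, j) = √4 = 2)
52 + G(-3, -10)*b(g, 1) = 52 + ((⅑)*(-3) + (25/9)*(-10))*2 = 52 + (-⅓ - 250/9)*2 = 52 - 253/9*2 = 52 - 506/9 = -38/9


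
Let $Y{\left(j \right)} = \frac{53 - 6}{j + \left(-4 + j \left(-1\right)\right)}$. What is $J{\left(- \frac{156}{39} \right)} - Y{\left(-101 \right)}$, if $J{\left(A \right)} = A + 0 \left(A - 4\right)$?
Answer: $\frac{31}{4} \approx 7.75$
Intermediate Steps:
$Y{\left(j \right)} = - \frac{47}{4}$ ($Y{\left(j \right)} = \frac{47}{j - \left(4 + j\right)} = \frac{47}{-4} = 47 \left(- \frac{1}{4}\right) = - \frac{47}{4}$)
$J{\left(A \right)} = A$ ($J{\left(A \right)} = A + 0 \left(-4 + A\right) = A + 0 = A$)
$J{\left(- \frac{156}{39} \right)} - Y{\left(-101 \right)} = - \frac{156}{39} - - \frac{47}{4} = \left(-156\right) \frac{1}{39} + \frac{47}{4} = -4 + \frac{47}{4} = \frac{31}{4}$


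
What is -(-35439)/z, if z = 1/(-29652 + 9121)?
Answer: -727598109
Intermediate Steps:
z = -1/20531 (z = 1/(-20531) = -1/20531 ≈ -4.8707e-5)
-(-35439)/z = -(-35439)/(-1/20531) = -(-35439)*(-20531) = -1*727598109 = -727598109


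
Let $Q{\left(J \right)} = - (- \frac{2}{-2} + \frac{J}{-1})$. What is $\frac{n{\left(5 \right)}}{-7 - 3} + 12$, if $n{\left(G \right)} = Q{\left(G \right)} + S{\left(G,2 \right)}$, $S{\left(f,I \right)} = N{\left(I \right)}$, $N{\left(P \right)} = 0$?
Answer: $\frac{58}{5} \approx 11.6$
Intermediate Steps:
$Q{\left(J \right)} = -1 + J$ ($Q{\left(J \right)} = - (\left(-2\right) \left(- \frac{1}{2}\right) + J \left(-1\right)) = - (1 - J) = -1 + J$)
$S{\left(f,I \right)} = 0$
$n{\left(G \right)} = -1 + G$ ($n{\left(G \right)} = \left(-1 + G\right) + 0 = -1 + G$)
$\frac{n{\left(5 \right)}}{-7 - 3} + 12 = \frac{-1 + 5}{-7 - 3} + 12 = \frac{4}{-10} + 12 = 4 \left(- \frac{1}{10}\right) + 12 = - \frac{2}{5} + 12 = \frac{58}{5}$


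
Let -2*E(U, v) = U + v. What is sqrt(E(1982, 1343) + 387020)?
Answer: 9*sqrt(19030)/2 ≈ 620.77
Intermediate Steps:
E(U, v) = -U/2 - v/2 (E(U, v) = -(U + v)/2 = -U/2 - v/2)
sqrt(E(1982, 1343) + 387020) = sqrt((-1/2*1982 - 1/2*1343) + 387020) = sqrt((-991 - 1343/2) + 387020) = sqrt(-3325/2 + 387020) = sqrt(770715/2) = 9*sqrt(19030)/2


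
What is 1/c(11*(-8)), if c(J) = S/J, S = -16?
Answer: 11/2 ≈ 5.5000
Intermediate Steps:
c(J) = -16/J
1/c(11*(-8)) = 1/(-16/(11*(-8))) = 1/(-16/(-88)) = 1/(-16*(-1/88)) = 1/(2/11) = 11/2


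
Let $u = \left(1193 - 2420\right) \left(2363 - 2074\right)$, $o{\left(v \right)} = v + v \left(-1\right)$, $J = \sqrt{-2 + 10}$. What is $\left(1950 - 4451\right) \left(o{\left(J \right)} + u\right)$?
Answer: $886862103$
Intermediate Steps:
$J = 2 \sqrt{2}$ ($J = \sqrt{8} = 2 \sqrt{2} \approx 2.8284$)
$o{\left(v \right)} = 0$ ($o{\left(v \right)} = v - v = 0$)
$u = -354603$ ($u = \left(-1227\right) 289 = -354603$)
$\left(1950 - 4451\right) \left(o{\left(J \right)} + u\right) = \left(1950 - 4451\right) \left(0 - 354603\right) = \left(-2501\right) \left(-354603\right) = 886862103$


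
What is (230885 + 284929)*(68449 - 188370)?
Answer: -61856930694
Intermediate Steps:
(230885 + 284929)*(68449 - 188370) = 515814*(-119921) = -61856930694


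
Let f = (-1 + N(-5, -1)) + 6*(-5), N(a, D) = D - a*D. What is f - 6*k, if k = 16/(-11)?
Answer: -311/11 ≈ -28.273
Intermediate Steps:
N(a, D) = D - D*a
k = -16/11 (k = 16*(-1/11) = -16/11 ≈ -1.4545)
f = -37 (f = (-1 - (1 - 1*(-5))) + 6*(-5) = (-1 - (1 + 5)) - 30 = (-1 - 1*6) - 30 = (-1 - 6) - 30 = -7 - 30 = -37)
f - 6*k = -37 - 6*(-16/11) = -37 + 96/11 = -311/11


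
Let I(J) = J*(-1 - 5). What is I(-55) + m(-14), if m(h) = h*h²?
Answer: -2414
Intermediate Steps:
I(J) = -6*J (I(J) = J*(-6) = -6*J)
m(h) = h³
I(-55) + m(-14) = -6*(-55) + (-14)³ = 330 - 2744 = -2414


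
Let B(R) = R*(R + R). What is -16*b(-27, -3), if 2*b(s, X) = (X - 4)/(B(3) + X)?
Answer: 56/15 ≈ 3.7333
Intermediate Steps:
B(R) = 2*R**2 (B(R) = R*(2*R) = 2*R**2)
b(s, X) = (-4 + X)/(2*(18 + X)) (b(s, X) = ((X - 4)/(2*3**2 + X))/2 = ((-4 + X)/(2*9 + X))/2 = ((-4 + X)/(18 + X))/2 = (-4 + X)/(2*(18 + X)))
-16*b(-27, -3) = -8*(-4 - 3)/(18 - 3) = -8*(-7)/15 = -16*(-7/30) = 56/15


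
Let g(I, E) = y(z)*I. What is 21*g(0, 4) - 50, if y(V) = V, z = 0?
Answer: -50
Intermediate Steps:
g(I, E) = 0 (g(I, E) = 0*I = 0)
21*g(0, 4) - 50 = 21*0 - 50 = 0 - 50 = -50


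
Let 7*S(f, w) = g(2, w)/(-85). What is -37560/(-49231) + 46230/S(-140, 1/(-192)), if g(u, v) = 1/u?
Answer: -2708379427140/49231 ≈ -5.5014e+7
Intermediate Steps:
S(f, w) = -1/1190 (S(f, w) = (1/(2*(-85)))/7 = ((1/2)*(-1/85))/7 = (1/7)*(-1/170) = -1/1190)
-37560/(-49231) + 46230/S(-140, 1/(-192)) = -37560/(-49231) + 46230/(-1/1190) = -37560*(-1/49231) + 46230*(-1190) = 37560/49231 - 55013700 = -2708379427140/49231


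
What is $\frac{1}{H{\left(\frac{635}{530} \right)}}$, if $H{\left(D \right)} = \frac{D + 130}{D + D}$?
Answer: $\frac{254}{13907} \approx 0.018264$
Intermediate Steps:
$H{\left(D \right)} = \frac{130 + D}{2 D}$
$\frac{1}{H{\left(\frac{635}{530} \right)}} = \frac{1}{\frac{1}{2} \frac{1}{635 \cdot \frac{1}{530}} \left(130 + \frac{635}{530}\right)} = \frac{1}{\frac{1}{2} \frac{1}{635 \cdot \frac{1}{530}} \left(130 + 635 \cdot \frac{1}{530}\right)} = \frac{1}{\frac{1}{2} \frac{1}{\frac{127}{106}} \left(130 + \frac{127}{106}\right)} = \frac{1}{\frac{1}{2} \cdot \frac{106}{127} \cdot \frac{13907}{106}} = \frac{1}{\frac{13907}{254}} = \frac{254}{13907}$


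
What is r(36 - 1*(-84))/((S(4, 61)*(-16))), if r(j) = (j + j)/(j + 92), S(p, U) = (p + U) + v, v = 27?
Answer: -15/19504 ≈ -0.00076907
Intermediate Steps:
S(p, U) = 27 + U + p (S(p, U) = (p + U) + 27 = (U + p) + 27 = 27 + U + p)
r(j) = 2*j/(92 + j) (r(j) = (2*j)/(92 + j) = 2*j/(92 + j))
r(36 - 1*(-84))/((S(4, 61)*(-16))) = (2*(36 - 1*(-84))/(92 + (36 - 1*(-84))))/(((27 + 61 + 4)*(-16))) = (2*(36 + 84)/(92 + (36 + 84)))/((92*(-16))) = (2*120/(92 + 120))/(-1472) = (2*120/212)*(-1/1472) = (2*120*(1/212))*(-1/1472) = (60/53)*(-1/1472) = -15/19504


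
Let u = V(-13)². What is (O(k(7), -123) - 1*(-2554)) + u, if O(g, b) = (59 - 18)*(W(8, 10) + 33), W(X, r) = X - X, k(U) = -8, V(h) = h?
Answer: 4076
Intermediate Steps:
W(X, r) = 0
O(g, b) = 1353 (O(g, b) = (59 - 18)*(0 + 33) = 41*33 = 1353)
u = 169 (u = (-13)² = 169)
(O(k(7), -123) - 1*(-2554)) + u = (1353 - 1*(-2554)) + 169 = (1353 + 2554) + 169 = 3907 + 169 = 4076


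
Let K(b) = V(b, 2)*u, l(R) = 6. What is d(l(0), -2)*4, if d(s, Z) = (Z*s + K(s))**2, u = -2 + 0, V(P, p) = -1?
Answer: 400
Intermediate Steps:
u = -2
K(b) = 2 (K(b) = -1*(-2) = 2)
d(s, Z) = (2 + Z*s)**2 (d(s, Z) = (Z*s + 2)**2 = (2 + Z*s)**2)
d(l(0), -2)*4 = (2 - 2*6)**2*4 = (2 - 12)**2*4 = (-10)**2*4 = 100*4 = 400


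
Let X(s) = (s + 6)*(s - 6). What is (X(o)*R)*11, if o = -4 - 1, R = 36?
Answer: -4356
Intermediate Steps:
o = -5
X(s) = (-6 + s)*(6 + s) (X(s) = (6 + s)*(-6 + s) = (-6 + s)*(6 + s))
(X(o)*R)*11 = ((-36 + (-5)**2)*36)*11 = ((-36 + 25)*36)*11 = -11*36*11 = -396*11 = -4356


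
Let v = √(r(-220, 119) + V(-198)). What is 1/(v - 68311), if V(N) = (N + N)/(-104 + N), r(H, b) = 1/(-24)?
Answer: -247559064/16911007216303 - 2*√4168506/16911007216303 ≈ -1.4639e-5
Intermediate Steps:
r(H, b) = -1/24
V(N) = 2*N/(-104 + N) (V(N) = (2*N)/(-104 + N) = 2*N/(-104 + N))
v = √4168506/1812 (v = √(-1/24 + 2*(-198)/(-104 - 198)) = √(-1/24 + 2*(-198)/(-302)) = √(-1/24 + 2*(-198)*(-1/302)) = √(-1/24 + 198/151) = √(4601/3624) = √4168506/1812 ≈ 1.1268)
1/(v - 68311) = 1/(√4168506/1812 - 68311) = 1/(-68311 + √4168506/1812)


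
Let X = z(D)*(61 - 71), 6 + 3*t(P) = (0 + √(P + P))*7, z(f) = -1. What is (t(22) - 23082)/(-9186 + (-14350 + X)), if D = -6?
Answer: 11542/11763 - 7*√11/35289 ≈ 0.98055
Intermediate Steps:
t(P) = -2 + 7*√2*√P/3 (t(P) = -2 + ((0 + √(P + P))*7)/3 = -2 + ((0 + √(2*P))*7)/3 = -2 + ((0 + √2*√P)*7)/3 = -2 + ((√2*√P)*7)/3 = -2 + (7*√2*√P)/3 = -2 + 7*√2*√P/3)
X = 10 (X = -(61 - 71) = -1*(-10) = 10)
(t(22) - 23082)/(-9186 + (-14350 + X)) = ((-2 + 7*√2*√22/3) - 23082)/(-9186 + (-14350 + 10)) = ((-2 + 14*√11/3) - 23082)/(-9186 - 14340) = (-23084 + 14*√11/3)/(-23526) = (-23084 + 14*√11/3)*(-1/23526) = 11542/11763 - 7*√11/35289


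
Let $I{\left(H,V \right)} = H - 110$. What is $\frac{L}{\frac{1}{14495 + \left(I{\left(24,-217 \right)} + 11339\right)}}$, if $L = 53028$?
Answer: $1365364944$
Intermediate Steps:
$I{\left(H,V \right)} = -110 + H$
$\frac{L}{\frac{1}{14495 + \left(I{\left(24,-217 \right)} + 11339\right)}} = \frac{53028}{\frac{1}{14495 + \left(\left(-110 + 24\right) + 11339\right)}} = \frac{53028}{\frac{1}{14495 + \left(-86 + 11339\right)}} = \frac{53028}{\frac{1}{14495 + 11253}} = \frac{53028}{\frac{1}{25748}} = 53028 \frac{1}{\frac{1}{25748}} = 53028 \cdot 25748 = 1365364944$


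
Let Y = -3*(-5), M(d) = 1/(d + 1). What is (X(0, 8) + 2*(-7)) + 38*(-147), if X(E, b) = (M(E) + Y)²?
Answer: -5344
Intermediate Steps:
M(d) = 1/(1 + d)
Y = 15
X(E, b) = (15 + 1/(1 + E))² (X(E, b) = (1/(1 + E) + 15)² = (15 + 1/(1 + E))²)
(X(0, 8) + 2*(-7)) + 38*(-147) = ((16 + 15*0)²/(1 + 0)² + 2*(-7)) + 38*(-147) = ((16 + 0)²/1² - 14) - 5586 = (1*16² - 14) - 5586 = (1*256 - 14) - 5586 = (256 - 14) - 5586 = 242 - 5586 = -5344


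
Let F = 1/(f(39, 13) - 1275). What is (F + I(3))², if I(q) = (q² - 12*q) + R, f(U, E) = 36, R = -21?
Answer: 3537037729/1535121 ≈ 2304.1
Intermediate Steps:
I(q) = -21 + q² - 12*q (I(q) = (q² - 12*q) - 21 = -21 + q² - 12*q)
F = -1/1239 (F = 1/(36 - 1275) = 1/(-1239) = -1/1239 ≈ -0.00080710)
(F + I(3))² = (-1/1239 + (-21 + 3² - 12*3))² = (-1/1239 + (-21 + 9 - 36))² = (-1/1239 - 48)² = (-59473/1239)² = 3537037729/1535121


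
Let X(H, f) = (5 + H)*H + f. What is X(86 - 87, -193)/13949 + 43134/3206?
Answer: 42931756/3194321 ≈ 13.440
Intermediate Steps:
X(H, f) = f + H*(5 + H) (X(H, f) = H*(5 + H) + f = f + H*(5 + H))
X(86 - 87, -193)/13949 + 43134/3206 = (-193 + (86 - 87)² + 5*(86 - 87))/13949 + 43134/3206 = (-193 + (-1)² + 5*(-1))*(1/13949) + 43134*(1/3206) = (-193 + 1 - 5)*(1/13949) + 3081/229 = -197*1/13949 + 3081/229 = -197/13949 + 3081/229 = 42931756/3194321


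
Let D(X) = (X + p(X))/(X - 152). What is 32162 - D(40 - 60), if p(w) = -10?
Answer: 2765917/86 ≈ 32162.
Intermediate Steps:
D(X) = (-10 + X)/(-152 + X) (D(X) = (X - 10)/(X - 152) = (-10 + X)/(-152 + X))
32162 - D(40 - 60) = 32162 - (-10 + (40 - 60))/(-152 + (40 - 60)) = 32162 - (-10 - 20)/(-152 - 20) = 32162 - (-30)/(-172) = 32162 - (-1)*(-30)/172 = 32162 - 1*15/86 = 32162 - 15/86 = 2765917/86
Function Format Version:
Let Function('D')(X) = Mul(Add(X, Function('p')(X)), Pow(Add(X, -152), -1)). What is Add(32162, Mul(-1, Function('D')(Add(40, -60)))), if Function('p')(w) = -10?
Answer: Rational(2765917, 86) ≈ 32162.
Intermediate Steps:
Function('D')(X) = Mul(Pow(Add(-152, X), -1), Add(-10, X)) (Function('D')(X) = Mul(Add(X, -10), Pow(Add(X, -152), -1)) = Mul(Add(-10, X), Pow(Add(-152, X), -1)) = Mul(Pow(Add(-152, X), -1), Add(-10, X)))
Add(32162, Mul(-1, Function('D')(Add(40, -60)))) = Add(32162, Mul(-1, Mul(Pow(Add(-152, Add(40, -60)), -1), Add(-10, Add(40, -60))))) = Add(32162, Mul(-1, Mul(Pow(Add(-152, -20), -1), Add(-10, -20)))) = Add(32162, Mul(-1, Mul(Pow(-172, -1), -30))) = Add(32162, Mul(-1, Mul(Rational(-1, 172), -30))) = Add(32162, Mul(-1, Rational(15, 86))) = Add(32162, Rational(-15, 86)) = Rational(2765917, 86)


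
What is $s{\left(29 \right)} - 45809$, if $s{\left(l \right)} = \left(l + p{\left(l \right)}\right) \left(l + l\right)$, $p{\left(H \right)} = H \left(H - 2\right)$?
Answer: $1287$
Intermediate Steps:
$p{\left(H \right)} = H \left(-2 + H\right)$
$s{\left(l \right)} = 2 l \left(l + l \left(-2 + l\right)\right)$ ($s{\left(l \right)} = \left(l + l \left(-2 + l\right)\right) \left(l + l\right) = \left(l + l \left(-2 + l\right)\right) 2 l = 2 l \left(l + l \left(-2 + l\right)\right)$)
$s{\left(29 \right)} - 45809 = 2 \cdot 29^{2} \left(-1 + 29\right) - 45809 = 2 \cdot 841 \cdot 28 - 45809 = 47096 - 45809 = 1287$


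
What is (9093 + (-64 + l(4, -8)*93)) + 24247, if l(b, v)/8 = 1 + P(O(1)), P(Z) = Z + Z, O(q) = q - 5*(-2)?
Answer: 50388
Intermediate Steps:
O(q) = 10 + q (O(q) = q + 10 = 10 + q)
P(Z) = 2*Z
l(b, v) = 184 (l(b, v) = 8*(1 + 2*(10 + 1)) = 8*(1 + 2*11) = 8*(1 + 22) = 8*23 = 184)
(9093 + (-64 + l(4, -8)*93)) + 24247 = (9093 + (-64 + 184*93)) + 24247 = (9093 + (-64 + 17112)) + 24247 = (9093 + 17048) + 24247 = 26141 + 24247 = 50388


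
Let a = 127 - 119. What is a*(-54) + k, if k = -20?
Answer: -452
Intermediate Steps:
a = 8
a*(-54) + k = 8*(-54) - 20 = -432 - 20 = -452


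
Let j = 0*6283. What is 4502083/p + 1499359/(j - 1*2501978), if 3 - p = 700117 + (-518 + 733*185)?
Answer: -12516378756333/2089654527578 ≈ -5.9897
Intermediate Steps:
p = -835201 (p = 3 - (700117 + (-518 + 733*185)) = 3 - (700117 + (-518 + 135605)) = 3 - (700117 + 135087) = 3 - 1*835204 = 3 - 835204 = -835201)
j = 0
4502083/p + 1499359/(j - 1*2501978) = 4502083/(-835201) + 1499359/(0 - 1*2501978) = 4502083*(-1/835201) + 1499359/(0 - 2501978) = -4502083/835201 + 1499359/(-2501978) = -4502083/835201 + 1499359*(-1/2501978) = -4502083/835201 - 1499359/2501978 = -12516378756333/2089654527578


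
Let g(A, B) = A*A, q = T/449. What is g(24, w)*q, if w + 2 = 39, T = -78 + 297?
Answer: 126144/449 ≈ 280.94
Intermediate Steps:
T = 219
w = 37 (w = -2 + 39 = 37)
q = 219/449 ≈ 0.48775
g(A, B) = A²
g(24, w)*q = 24²*(219/449) = 576*(219/449) = 126144/449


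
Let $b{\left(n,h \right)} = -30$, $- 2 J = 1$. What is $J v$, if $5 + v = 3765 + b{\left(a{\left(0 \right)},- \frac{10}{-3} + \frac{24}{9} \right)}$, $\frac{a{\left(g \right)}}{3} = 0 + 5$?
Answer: $-1865$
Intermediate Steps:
$a{\left(g \right)} = 15$ ($a{\left(g \right)} = 3 \left(0 + 5\right) = 3 \cdot 5 = 15$)
$J = - \frac{1}{2}$ ($J = \left(- \frac{1}{2}\right) 1 = - \frac{1}{2} \approx -0.5$)
$v = 3730$ ($v = -5 + \left(3765 - 30\right) = -5 + 3735 = 3730$)
$J v = \left(- \frac{1}{2}\right) 3730 = -1865$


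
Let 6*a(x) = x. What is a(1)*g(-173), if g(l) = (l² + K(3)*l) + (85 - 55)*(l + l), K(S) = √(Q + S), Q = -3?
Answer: 19549/6 ≈ 3258.2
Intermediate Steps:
a(x) = x/6
K(S) = √(-3 + S)
g(l) = l² + 60*l (g(l) = (l² + √(-3 + 3)*l) + (85 - 55)*(l + l) = (l² + √0*l) + 30*(2*l) = (l² + 0*l) + 60*l = (l² + 0) + 60*l = l² + 60*l)
a(1)*g(-173) = ((⅙)*1)*(-173*(60 - 173)) = (-173*(-113))/6 = (⅙)*19549 = 19549/6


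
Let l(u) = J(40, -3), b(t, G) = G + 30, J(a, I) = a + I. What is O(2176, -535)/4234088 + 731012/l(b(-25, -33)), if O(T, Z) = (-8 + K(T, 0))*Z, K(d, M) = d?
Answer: 386890777687/19582657 ≈ 19757.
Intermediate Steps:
J(a, I) = I + a
b(t, G) = 30 + G
l(u) = 37 (l(u) = -3 + 40 = 37)
O(T, Z) = Z*(-8 + T) (O(T, Z) = (-8 + T)*Z = Z*(-8 + T))
O(2176, -535)/4234088 + 731012/l(b(-25, -33)) = -535*(-8 + 2176)/4234088 + 731012/37 = -535*2168*(1/4234088) + 731012*(1/37) = -1159880*1/4234088 + 731012/37 = -144985/529261 + 731012/37 = 386890777687/19582657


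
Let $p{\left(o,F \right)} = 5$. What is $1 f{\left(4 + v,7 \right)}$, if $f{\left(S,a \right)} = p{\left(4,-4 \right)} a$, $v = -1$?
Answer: $35$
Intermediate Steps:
$f{\left(S,a \right)} = 5 a$
$1 f{\left(4 + v,7 \right)} = 1 \cdot 5 \cdot 7 = 1 \cdot 35 = 35$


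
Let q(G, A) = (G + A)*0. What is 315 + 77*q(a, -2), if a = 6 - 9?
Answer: 315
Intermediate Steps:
a = -3
q(G, A) = 0 (q(G, A) = (A + G)*0 = 0)
315 + 77*q(a, -2) = 315 + 77*0 = 315 + 0 = 315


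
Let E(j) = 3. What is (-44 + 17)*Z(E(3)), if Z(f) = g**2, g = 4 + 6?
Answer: -2700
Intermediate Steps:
g = 10
Z(f) = 100 (Z(f) = 10**2 = 100)
(-44 + 17)*Z(E(3)) = (-44 + 17)*100 = -27*100 = -2700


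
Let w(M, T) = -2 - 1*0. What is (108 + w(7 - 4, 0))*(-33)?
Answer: -3498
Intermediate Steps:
w(M, T) = -2 (w(M, T) = -2 + 0 = -2)
(108 + w(7 - 4, 0))*(-33) = (108 - 2)*(-33) = 106*(-33) = -3498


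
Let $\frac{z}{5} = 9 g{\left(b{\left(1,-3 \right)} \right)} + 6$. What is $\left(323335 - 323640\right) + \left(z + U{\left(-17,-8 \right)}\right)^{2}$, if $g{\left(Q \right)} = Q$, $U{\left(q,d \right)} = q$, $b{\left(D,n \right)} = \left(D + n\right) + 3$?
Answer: $3059$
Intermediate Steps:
$b{\left(D,n \right)} = 3 + D + n$
$z = 75$ ($z = 5 \left(9 \left(3 + 1 - 3\right) + 6\right) = 5 \left(9 \cdot 1 + 6\right) = 5 \left(9 + 6\right) = 5 \cdot 15 = 75$)
$\left(323335 - 323640\right) + \left(z + U{\left(-17,-8 \right)}\right)^{2} = \left(323335 - 323640\right) + \left(75 - 17\right)^{2} = -305 + 58^{2} = -305 + 3364 = 3059$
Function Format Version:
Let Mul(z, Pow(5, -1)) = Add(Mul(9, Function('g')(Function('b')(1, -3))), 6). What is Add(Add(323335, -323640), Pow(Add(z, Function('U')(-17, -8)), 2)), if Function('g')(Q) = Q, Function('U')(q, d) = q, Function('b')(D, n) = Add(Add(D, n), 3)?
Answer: 3059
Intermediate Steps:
Function('b')(D, n) = Add(3, D, n)
z = 75 (z = Mul(5, Add(Mul(9, Add(3, 1, -3)), 6)) = Mul(5, Add(Mul(9, 1), 6)) = Mul(5, Add(9, 6)) = Mul(5, 15) = 75)
Add(Add(323335, -323640), Pow(Add(z, Function('U')(-17, -8)), 2)) = Add(Add(323335, -323640), Pow(Add(75, -17), 2)) = Add(-305, Pow(58, 2)) = Add(-305, 3364) = 3059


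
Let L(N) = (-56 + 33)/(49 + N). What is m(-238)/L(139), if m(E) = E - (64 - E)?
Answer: 101520/23 ≈ 4413.9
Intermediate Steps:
L(N) = -23/(49 + N)
m(E) = -64 + 2*E (m(E) = E + (-64 + E) = -64 + 2*E)
m(-238)/L(139) = (-64 + 2*(-238))/((-23/(49 + 139))) = (-64 - 476)/((-23/188)) = -540/((-23*1/188)) = -540/(-23/188) = -540*(-188/23) = 101520/23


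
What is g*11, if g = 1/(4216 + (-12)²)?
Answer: 11/4360 ≈ 0.0025229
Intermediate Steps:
g = 1/4360 (g = 1/(4216 + 144) = 1/4360 ≈ 0.00022936)
g*11 = (1/4360)*11 = 11/4360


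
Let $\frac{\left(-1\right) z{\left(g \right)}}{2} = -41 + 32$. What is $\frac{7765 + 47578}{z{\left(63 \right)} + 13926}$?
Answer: $\frac{55343}{13944} \approx 3.9689$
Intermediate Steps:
$z{\left(g \right)} = 18$ ($z{\left(g \right)} = - 2 \left(-41 + 32\right) = \left(-2\right) \left(-9\right) = 18$)
$\frac{7765 + 47578}{z{\left(63 \right)} + 13926} = \frac{7765 + 47578}{18 + 13926} = \frac{55343}{13944}$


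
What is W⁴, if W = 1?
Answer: 1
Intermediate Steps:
W⁴ = 1⁴ = 1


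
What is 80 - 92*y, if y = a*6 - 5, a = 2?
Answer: -564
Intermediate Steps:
y = 7 (y = 2*6 - 5 = 12 - 5 = 7)
80 - 92*y = 80 - 92*7 = 80 - 644 = -564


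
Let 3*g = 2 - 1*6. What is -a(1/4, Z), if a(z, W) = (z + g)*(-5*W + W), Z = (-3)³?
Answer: 117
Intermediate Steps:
Z = -27
g = -4/3 (g = (2 - 1*6)/3 = (2 - 6)/3 = (⅓)*(-4) = -4/3 ≈ -1.3333)
a(z, W) = -4*W*(-4/3 + z) (a(z, W) = (z - 4/3)*(-5*W + W) = (-4/3 + z)*(-4*W) = -4*W*(-4/3 + z))
-a(1/4, Z) = -4*(-27)*(4 - 3/4)/3 = -4*(-27)*(4 - 3*¼)/3 = -4*(-27)*(4 - ¾)/3 = -4*(-27)*13/(3*4) = -1*(-117) = 117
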